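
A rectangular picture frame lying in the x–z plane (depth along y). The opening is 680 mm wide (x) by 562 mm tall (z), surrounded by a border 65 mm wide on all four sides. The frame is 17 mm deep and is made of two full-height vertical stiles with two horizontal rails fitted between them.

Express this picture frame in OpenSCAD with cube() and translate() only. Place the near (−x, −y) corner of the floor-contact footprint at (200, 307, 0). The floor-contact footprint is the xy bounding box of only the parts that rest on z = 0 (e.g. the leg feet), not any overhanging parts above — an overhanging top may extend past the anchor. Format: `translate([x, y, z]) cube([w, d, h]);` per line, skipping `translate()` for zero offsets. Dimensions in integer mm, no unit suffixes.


translate([200, 307, 0]) cube([65, 17, 692]);
translate([945, 307, 0]) cube([65, 17, 692]);
translate([265, 307, 0]) cube([680, 17, 65]);
translate([265, 307, 627]) cube([680, 17, 65]);


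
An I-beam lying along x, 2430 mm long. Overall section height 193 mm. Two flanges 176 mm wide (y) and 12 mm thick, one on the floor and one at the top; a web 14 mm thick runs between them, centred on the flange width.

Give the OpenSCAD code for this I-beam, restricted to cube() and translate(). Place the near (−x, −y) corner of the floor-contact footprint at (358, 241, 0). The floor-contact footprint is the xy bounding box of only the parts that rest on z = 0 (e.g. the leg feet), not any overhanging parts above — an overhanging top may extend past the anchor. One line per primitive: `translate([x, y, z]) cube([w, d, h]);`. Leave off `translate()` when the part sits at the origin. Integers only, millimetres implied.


translate([358, 241, 0]) cube([2430, 176, 12]);
translate([358, 322, 12]) cube([2430, 14, 169]);
translate([358, 241, 181]) cube([2430, 176, 12]);


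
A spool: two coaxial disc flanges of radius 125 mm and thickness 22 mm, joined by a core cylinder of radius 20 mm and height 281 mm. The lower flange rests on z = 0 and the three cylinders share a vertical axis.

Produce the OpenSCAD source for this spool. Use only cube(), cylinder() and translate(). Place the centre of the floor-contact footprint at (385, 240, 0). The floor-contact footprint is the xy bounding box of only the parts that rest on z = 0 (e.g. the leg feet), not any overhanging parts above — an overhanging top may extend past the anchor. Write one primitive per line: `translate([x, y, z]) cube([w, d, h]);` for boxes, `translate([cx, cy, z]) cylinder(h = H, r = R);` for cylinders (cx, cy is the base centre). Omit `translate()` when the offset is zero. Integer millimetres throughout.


translate([385, 240, 0]) cylinder(h = 22, r = 125);
translate([385, 240, 22]) cylinder(h = 281, r = 20);
translate([385, 240, 303]) cylinder(h = 22, r = 125);


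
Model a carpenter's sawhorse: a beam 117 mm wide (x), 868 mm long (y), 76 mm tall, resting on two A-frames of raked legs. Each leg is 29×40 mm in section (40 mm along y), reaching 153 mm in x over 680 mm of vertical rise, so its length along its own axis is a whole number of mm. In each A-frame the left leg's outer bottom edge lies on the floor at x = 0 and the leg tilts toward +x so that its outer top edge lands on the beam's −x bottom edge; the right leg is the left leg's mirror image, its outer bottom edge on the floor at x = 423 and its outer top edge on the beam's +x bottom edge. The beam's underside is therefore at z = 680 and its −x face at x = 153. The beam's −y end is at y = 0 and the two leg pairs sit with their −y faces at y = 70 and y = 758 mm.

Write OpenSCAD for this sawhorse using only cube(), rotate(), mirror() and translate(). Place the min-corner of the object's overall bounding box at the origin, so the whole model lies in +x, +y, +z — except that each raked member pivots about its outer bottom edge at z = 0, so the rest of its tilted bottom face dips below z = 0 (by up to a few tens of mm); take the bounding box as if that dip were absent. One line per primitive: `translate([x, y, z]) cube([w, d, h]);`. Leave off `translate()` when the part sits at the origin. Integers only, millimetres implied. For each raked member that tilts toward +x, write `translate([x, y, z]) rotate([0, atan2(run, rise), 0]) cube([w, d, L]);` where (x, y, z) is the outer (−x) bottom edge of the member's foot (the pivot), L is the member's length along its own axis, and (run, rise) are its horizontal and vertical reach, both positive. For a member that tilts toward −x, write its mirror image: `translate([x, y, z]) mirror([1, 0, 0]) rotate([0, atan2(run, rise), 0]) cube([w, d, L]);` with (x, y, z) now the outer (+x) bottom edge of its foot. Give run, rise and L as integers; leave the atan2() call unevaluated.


translate([153, 0, 680]) cube([117, 868, 76]);
translate([0, 70, 0]) rotate([0, atan2(153, 680), 0]) cube([29, 40, 697]);
translate([423, 70, 0]) mirror([1, 0, 0]) rotate([0, atan2(153, 680), 0]) cube([29, 40, 697]);
translate([0, 758, 0]) rotate([0, atan2(153, 680), 0]) cube([29, 40, 697]);
translate([423, 758, 0]) mirror([1, 0, 0]) rotate([0, atan2(153, 680), 0]) cube([29, 40, 697]);


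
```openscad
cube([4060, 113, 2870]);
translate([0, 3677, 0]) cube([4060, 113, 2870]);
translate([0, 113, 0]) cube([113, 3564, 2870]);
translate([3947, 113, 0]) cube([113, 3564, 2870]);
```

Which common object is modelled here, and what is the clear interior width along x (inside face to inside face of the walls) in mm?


A house (or room) frame. The interior width is 3834 mm.

Four 2870 mm walls enclosing a rectangle with no floor or roof — a room or house frame. Outside width is 4060 mm and wall thickness is 113 mm, so the interior width is 4060 − 2 × 113 = 3834 mm.


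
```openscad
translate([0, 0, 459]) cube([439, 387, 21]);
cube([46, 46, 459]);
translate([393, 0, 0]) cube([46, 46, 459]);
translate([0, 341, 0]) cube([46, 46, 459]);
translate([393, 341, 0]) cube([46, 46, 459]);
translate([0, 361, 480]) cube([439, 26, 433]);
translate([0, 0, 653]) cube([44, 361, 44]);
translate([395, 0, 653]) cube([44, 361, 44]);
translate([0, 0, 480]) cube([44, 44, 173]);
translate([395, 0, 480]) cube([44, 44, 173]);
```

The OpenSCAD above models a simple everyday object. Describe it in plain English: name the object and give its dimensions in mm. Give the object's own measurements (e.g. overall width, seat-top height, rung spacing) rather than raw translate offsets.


A chair. The seat is a 439×387×21 mm slab with its top at z = 480 mm, on four 46×46 mm corner legs (flush with the seat edges, standing on z = 0). A flat backrest 26 mm thick, 433 mm tall, spans the full seat width and rises from the seat top along its +y edge, rear face flush with the rear of the seat. Two armrests of 44×44 mm section run along each side from the seat's front edge to the front of the backrest, top faces 217 mm above the seat top and outer faces flush with the seat's x-edges; a 44×44 mm post under the front of each armrest stands on the seat at the front corner.


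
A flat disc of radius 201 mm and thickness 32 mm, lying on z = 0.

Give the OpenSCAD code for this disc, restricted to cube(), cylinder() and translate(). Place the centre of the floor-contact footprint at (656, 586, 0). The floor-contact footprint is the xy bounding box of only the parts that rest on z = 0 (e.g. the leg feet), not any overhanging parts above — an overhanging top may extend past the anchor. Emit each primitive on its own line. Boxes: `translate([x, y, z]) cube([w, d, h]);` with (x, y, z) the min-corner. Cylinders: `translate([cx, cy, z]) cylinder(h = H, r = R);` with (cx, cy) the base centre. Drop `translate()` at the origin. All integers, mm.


translate([656, 586, 0]) cylinder(h = 32, r = 201);


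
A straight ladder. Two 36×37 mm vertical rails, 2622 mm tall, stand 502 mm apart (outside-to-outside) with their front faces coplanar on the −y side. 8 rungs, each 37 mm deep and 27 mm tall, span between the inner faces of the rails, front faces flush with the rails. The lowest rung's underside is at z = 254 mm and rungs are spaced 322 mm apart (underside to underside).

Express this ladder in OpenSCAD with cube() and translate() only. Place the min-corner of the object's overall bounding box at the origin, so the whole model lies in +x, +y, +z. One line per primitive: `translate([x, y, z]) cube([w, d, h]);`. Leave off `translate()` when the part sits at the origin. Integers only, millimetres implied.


cube([36, 37, 2622]);
translate([466, 0, 0]) cube([36, 37, 2622]);
translate([36, 0, 254]) cube([430, 37, 27]);
translate([36, 0, 576]) cube([430, 37, 27]);
translate([36, 0, 898]) cube([430, 37, 27]);
translate([36, 0, 1220]) cube([430, 37, 27]);
translate([36, 0, 1542]) cube([430, 37, 27]);
translate([36, 0, 1864]) cube([430, 37, 27]);
translate([36, 0, 2186]) cube([430, 37, 27]);
translate([36, 0, 2508]) cube([430, 37, 27]);


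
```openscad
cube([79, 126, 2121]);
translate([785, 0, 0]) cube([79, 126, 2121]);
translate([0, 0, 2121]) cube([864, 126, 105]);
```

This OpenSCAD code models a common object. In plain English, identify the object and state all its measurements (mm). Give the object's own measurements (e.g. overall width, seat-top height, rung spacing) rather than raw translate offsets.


A door frame. The clear opening is 706 mm wide and 2121 mm high. Two 79 mm wide jambs, 126 mm deep, stand either side of the opening from the floor to the top of the opening. A 105 mm thick head sits across the top of both jambs, spanning the full outside width of the frame.


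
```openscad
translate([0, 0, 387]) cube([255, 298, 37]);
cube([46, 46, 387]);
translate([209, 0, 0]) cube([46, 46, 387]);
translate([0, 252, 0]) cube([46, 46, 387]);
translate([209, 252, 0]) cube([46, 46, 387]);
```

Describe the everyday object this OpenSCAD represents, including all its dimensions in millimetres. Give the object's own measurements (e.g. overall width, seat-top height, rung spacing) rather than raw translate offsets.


A simple wooden stool: a rectangular seat 255 mm (x) by 298 mm (y), 37 mm thick, top face at z = 424 mm, on four square legs, each 46×46 mm in cross-section. The legs rest on z = 0, each flush with a corner of the seat.


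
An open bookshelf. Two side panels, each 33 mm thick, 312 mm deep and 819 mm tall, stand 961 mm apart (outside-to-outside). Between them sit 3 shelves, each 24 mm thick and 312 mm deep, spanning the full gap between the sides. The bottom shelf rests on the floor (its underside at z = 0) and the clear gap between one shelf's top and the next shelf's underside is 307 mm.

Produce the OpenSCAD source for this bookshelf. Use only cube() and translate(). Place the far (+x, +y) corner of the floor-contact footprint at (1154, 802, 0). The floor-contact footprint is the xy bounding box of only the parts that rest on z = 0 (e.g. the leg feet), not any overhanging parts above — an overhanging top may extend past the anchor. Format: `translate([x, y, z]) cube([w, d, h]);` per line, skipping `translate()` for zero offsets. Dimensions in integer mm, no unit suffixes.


translate([193, 490, 0]) cube([33, 312, 819]);
translate([1121, 490, 0]) cube([33, 312, 819]);
translate([226, 490, 0]) cube([895, 312, 24]);
translate([226, 490, 331]) cube([895, 312, 24]);
translate([226, 490, 662]) cube([895, 312, 24]);


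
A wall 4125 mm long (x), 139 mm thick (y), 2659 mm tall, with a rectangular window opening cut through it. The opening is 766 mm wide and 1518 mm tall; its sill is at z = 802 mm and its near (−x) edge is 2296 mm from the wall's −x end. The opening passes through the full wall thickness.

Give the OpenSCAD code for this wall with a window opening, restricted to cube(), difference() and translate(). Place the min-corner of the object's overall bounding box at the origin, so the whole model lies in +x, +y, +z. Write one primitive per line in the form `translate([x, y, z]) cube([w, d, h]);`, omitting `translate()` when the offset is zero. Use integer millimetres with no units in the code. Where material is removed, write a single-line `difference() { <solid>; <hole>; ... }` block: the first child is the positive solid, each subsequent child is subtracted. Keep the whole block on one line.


difference() { cube([4125, 139, 2659]); translate([2296, 0, 802]) cube([766, 139, 1518]); }


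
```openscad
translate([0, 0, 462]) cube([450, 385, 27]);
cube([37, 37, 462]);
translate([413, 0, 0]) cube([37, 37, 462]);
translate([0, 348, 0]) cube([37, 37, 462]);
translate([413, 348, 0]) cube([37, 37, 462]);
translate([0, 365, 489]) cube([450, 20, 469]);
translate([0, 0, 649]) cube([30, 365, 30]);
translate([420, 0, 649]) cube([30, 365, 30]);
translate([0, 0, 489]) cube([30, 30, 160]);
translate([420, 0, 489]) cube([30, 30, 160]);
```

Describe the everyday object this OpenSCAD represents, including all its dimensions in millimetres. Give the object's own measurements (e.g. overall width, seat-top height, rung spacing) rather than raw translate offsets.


A chair. The seat is a 450×385×27 mm slab with its top at z = 489 mm, on four 37×37 mm corner legs (flush with the seat edges, standing on z = 0). A flat backrest 20 mm thick, 469 mm tall, spans the full seat width and rises from the seat top along its +y edge, rear face flush with the rear of the seat. Two armrests of 30×30 mm section run along each side from the seat's front edge to the front of the backrest, top faces 190 mm above the seat top and outer faces flush with the seat's x-edges; a 30×30 mm post under the front of each armrest stands on the seat at the front corner.


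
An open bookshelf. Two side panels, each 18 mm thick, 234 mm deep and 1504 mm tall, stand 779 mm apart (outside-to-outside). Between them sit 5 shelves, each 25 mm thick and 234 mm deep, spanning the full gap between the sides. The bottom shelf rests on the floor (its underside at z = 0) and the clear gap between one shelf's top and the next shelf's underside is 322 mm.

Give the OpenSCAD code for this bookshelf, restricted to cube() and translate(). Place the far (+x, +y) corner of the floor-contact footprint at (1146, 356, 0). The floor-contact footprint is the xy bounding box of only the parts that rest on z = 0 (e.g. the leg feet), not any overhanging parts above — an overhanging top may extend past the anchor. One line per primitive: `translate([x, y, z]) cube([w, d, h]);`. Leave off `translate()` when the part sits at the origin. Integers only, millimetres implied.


translate([367, 122, 0]) cube([18, 234, 1504]);
translate([1128, 122, 0]) cube([18, 234, 1504]);
translate([385, 122, 0]) cube([743, 234, 25]);
translate([385, 122, 347]) cube([743, 234, 25]);
translate([385, 122, 694]) cube([743, 234, 25]);
translate([385, 122, 1041]) cube([743, 234, 25]);
translate([385, 122, 1388]) cube([743, 234, 25]);


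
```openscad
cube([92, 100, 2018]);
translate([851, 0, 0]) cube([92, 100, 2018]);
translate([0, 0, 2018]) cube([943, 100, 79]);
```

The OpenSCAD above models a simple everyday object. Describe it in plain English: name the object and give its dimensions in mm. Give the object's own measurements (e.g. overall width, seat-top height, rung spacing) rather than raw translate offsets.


A door frame. The clear opening is 759 mm wide and 2018 mm high. Two 92 mm wide jambs, 100 mm deep, stand either side of the opening from the floor to the top of the opening. A 79 mm thick head sits across the top of both jambs, spanning the full outside width of the frame.


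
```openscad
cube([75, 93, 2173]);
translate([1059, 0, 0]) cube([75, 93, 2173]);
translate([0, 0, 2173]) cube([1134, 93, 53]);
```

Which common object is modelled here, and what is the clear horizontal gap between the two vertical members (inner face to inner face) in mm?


A door frame. The clear opening width is 984 mm.

Two 2173 mm tall posts with a header on top — a door frame. The left jamb is 75 mm wide at x = 0; the right jamb starts at x = 1059. The clear opening is 1059 − 75 = 984 mm.


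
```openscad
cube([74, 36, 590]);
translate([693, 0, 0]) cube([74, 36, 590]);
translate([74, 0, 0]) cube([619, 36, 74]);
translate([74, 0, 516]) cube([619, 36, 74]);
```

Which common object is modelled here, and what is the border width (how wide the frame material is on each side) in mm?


A picture frame. The border width is 74 mm.

Four thin pieces enclosing a rectangular opening — a picture frame. The two full-height stiles are 590 mm tall; the top rail sits at z = 516 and is 74 mm tall, so the border above the opening is 590 − 516 = 74 mm, matching the stile x-width.


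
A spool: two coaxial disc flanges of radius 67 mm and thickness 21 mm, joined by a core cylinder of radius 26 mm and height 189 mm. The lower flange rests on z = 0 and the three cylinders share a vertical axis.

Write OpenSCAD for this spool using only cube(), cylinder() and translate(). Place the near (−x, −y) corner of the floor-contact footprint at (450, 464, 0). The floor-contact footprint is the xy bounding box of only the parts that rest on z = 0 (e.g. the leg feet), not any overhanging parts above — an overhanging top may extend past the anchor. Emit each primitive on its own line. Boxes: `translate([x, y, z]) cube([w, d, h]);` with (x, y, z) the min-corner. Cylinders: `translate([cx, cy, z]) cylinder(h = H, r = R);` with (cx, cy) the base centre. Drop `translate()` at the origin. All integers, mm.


translate([517, 531, 0]) cylinder(h = 21, r = 67);
translate([517, 531, 21]) cylinder(h = 189, r = 26);
translate([517, 531, 210]) cylinder(h = 21, r = 67);


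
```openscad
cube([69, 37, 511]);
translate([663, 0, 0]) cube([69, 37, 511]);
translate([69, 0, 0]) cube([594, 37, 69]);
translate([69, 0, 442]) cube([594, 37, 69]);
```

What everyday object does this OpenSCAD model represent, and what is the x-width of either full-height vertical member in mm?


A picture frame. The border width is 69 mm.

Four thin pieces enclosing a rectangular opening — a picture frame. The two full-height stiles are 511 mm tall; the top rail sits at z = 442 and is 69 mm tall, so the border above the opening is 511 − 442 = 69 mm, matching the stile x-width.


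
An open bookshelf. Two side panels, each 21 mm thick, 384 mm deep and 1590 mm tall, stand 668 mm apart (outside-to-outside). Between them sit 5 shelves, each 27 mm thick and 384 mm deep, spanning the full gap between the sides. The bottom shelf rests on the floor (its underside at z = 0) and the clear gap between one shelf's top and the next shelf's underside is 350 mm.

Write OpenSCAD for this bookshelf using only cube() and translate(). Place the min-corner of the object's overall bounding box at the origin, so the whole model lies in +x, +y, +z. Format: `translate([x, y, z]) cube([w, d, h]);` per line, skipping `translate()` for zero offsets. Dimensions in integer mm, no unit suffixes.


cube([21, 384, 1590]);
translate([647, 0, 0]) cube([21, 384, 1590]);
translate([21, 0, 0]) cube([626, 384, 27]);
translate([21, 0, 377]) cube([626, 384, 27]);
translate([21, 0, 754]) cube([626, 384, 27]);
translate([21, 0, 1131]) cube([626, 384, 27]);
translate([21, 0, 1508]) cube([626, 384, 27]);


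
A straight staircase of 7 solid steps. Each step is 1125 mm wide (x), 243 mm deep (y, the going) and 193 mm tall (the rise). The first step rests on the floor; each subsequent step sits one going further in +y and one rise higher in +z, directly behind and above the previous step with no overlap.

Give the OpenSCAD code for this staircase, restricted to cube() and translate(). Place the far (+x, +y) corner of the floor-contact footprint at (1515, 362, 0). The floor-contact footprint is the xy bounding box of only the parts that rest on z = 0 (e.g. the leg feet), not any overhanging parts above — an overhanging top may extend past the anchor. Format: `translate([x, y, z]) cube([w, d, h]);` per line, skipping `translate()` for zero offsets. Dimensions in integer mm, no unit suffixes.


translate([390, 119, 0]) cube([1125, 243, 193]);
translate([390, 362, 193]) cube([1125, 243, 193]);
translate([390, 605, 386]) cube([1125, 243, 193]);
translate([390, 848, 579]) cube([1125, 243, 193]);
translate([390, 1091, 772]) cube([1125, 243, 193]);
translate([390, 1334, 965]) cube([1125, 243, 193]);
translate([390, 1577, 1158]) cube([1125, 243, 193]);


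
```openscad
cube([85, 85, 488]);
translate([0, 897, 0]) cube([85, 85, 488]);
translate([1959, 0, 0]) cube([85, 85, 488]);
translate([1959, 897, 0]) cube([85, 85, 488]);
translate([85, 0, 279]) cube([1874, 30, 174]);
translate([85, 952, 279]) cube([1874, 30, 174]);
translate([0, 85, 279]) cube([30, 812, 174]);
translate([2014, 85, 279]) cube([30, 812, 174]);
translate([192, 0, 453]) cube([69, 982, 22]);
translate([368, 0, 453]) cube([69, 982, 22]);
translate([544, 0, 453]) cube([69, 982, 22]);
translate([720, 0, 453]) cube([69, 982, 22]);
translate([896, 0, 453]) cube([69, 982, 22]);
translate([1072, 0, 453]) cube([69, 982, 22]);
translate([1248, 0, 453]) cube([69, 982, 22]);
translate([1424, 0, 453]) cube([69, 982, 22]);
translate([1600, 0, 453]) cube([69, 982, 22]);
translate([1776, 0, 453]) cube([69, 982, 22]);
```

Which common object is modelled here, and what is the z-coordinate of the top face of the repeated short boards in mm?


A bed frame. The slat-top height is 475 mm.

Four posts, four rails, and a row of slats — a bed frame. Slats sit on the rails at z = 279 + 174 = 453; with slat thickness 22, the top is 475 mm.


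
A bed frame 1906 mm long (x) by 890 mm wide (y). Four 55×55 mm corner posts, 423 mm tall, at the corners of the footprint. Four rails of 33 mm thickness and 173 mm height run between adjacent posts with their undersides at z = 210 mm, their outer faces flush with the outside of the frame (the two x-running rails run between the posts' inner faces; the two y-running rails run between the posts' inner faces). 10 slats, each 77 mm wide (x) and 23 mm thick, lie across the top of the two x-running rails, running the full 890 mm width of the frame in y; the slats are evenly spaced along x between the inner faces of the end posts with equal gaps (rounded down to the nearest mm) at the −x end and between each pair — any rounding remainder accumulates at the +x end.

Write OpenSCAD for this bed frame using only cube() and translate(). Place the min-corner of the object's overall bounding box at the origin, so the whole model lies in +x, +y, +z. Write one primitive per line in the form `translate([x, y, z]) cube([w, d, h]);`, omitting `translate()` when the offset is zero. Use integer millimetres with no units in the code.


// slat z = rail_z + rail_h = 210 + 173 = 383
// slat gap = ⌊(1796 − 10·77) / 11⌋ = 93
cube([55, 55, 423]);
translate([0, 835, 0]) cube([55, 55, 423]);
translate([1851, 0, 0]) cube([55, 55, 423]);
translate([1851, 835, 0]) cube([55, 55, 423]);
translate([55, 0, 210]) cube([1796, 33, 173]);
translate([55, 857, 210]) cube([1796, 33, 173]);
translate([0, 55, 210]) cube([33, 780, 173]);
translate([1873, 55, 210]) cube([33, 780, 173]);
translate([148, 0, 383]) cube([77, 890, 23]);
translate([318, 0, 383]) cube([77, 890, 23]);
translate([488, 0, 383]) cube([77, 890, 23]);
translate([658, 0, 383]) cube([77, 890, 23]);
translate([828, 0, 383]) cube([77, 890, 23]);
translate([998, 0, 383]) cube([77, 890, 23]);
translate([1168, 0, 383]) cube([77, 890, 23]);
translate([1338, 0, 383]) cube([77, 890, 23]);
translate([1508, 0, 383]) cube([77, 890, 23]);
translate([1678, 0, 383]) cube([77, 890, 23]);


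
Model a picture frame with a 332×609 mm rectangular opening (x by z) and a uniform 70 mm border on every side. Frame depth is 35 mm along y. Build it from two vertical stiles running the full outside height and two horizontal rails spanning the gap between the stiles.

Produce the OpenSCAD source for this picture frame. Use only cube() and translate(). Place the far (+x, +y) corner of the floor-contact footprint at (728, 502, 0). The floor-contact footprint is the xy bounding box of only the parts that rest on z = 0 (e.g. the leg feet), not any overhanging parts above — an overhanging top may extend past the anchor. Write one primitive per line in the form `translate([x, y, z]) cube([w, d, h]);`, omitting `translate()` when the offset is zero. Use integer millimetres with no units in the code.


translate([256, 467, 0]) cube([70, 35, 749]);
translate([658, 467, 0]) cube([70, 35, 749]);
translate([326, 467, 0]) cube([332, 35, 70]);
translate([326, 467, 679]) cube([332, 35, 70]);


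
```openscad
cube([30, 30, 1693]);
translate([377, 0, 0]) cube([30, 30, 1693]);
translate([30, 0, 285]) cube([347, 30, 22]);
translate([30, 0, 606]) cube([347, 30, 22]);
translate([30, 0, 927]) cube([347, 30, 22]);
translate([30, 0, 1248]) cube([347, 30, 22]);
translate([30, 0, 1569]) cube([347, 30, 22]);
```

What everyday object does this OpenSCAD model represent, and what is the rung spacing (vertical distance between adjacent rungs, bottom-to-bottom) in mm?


A ladder. The rung spacing is 321 mm.

Two tall 30×30 posts with 5 short bars between them — a ladder. Adjacent rungs sit at z = 285 and z = 606, so the spacing is 606 − 285 = 321 mm.


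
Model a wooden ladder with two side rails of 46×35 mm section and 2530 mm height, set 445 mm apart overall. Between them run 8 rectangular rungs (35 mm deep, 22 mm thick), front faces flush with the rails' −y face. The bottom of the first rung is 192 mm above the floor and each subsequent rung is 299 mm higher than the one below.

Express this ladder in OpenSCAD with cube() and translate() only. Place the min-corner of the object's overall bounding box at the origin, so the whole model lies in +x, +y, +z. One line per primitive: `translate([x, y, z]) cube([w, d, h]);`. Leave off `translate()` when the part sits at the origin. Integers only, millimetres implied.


// rung span = 445 - 2*46 = 353
// rung[k] z = 192 + k*299
cube([46, 35, 2530]);
translate([399, 0, 0]) cube([46, 35, 2530]);
translate([46, 0, 192]) cube([353, 35, 22]);
translate([46, 0, 491]) cube([353, 35, 22]);
translate([46, 0, 790]) cube([353, 35, 22]);
translate([46, 0, 1089]) cube([353, 35, 22]);
translate([46, 0, 1388]) cube([353, 35, 22]);
translate([46, 0, 1687]) cube([353, 35, 22]);
translate([46, 0, 1986]) cube([353, 35, 22]);
translate([46, 0, 2285]) cube([353, 35, 22]);


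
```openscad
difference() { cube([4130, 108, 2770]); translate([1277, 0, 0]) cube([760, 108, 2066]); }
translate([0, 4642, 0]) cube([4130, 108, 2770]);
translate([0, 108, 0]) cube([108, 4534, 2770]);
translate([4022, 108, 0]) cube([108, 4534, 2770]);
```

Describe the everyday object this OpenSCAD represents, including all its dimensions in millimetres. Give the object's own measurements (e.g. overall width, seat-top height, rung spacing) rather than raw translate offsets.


A single room: four walls, each 2770 mm tall and 108 mm thick, enclosing an outside footprint 4130×4750 mm (x × y), no floor or roof. The front and back walls (−y and +y sides) run the full x-width; the side walls fit between their inner faces. A door opening 760 mm wide and 2066 mm tall is cut through the front wall from the floor up, its −x edge 1277 mm from the wall's −x end.


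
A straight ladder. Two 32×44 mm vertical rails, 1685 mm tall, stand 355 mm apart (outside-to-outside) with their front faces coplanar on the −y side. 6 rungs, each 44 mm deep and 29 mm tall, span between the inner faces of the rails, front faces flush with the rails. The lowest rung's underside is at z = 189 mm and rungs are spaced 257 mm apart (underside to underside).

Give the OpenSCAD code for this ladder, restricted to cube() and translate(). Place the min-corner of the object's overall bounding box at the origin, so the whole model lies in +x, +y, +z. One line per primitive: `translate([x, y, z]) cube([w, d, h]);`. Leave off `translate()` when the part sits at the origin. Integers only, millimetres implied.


cube([32, 44, 1685]);
translate([323, 0, 0]) cube([32, 44, 1685]);
translate([32, 0, 189]) cube([291, 44, 29]);
translate([32, 0, 446]) cube([291, 44, 29]);
translate([32, 0, 703]) cube([291, 44, 29]);
translate([32, 0, 960]) cube([291, 44, 29]);
translate([32, 0, 1217]) cube([291, 44, 29]);
translate([32, 0, 1474]) cube([291, 44, 29]);


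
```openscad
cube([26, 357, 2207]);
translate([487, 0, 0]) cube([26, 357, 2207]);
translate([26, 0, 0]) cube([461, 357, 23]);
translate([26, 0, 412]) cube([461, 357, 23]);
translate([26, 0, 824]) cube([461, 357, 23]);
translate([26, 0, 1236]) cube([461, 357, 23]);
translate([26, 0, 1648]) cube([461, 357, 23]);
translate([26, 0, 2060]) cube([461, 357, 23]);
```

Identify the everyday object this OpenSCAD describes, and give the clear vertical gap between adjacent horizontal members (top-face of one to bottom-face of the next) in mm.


A bookshelf. The clear shelf gap is 389 mm.

Two tall side panels with 6 horizontal boards between them — a bookshelf. The first two shelf undersides are at z = 0 and z = 412; with shelf thickness 23, the clear gap is 412 − 0 − 23 = 389 mm.


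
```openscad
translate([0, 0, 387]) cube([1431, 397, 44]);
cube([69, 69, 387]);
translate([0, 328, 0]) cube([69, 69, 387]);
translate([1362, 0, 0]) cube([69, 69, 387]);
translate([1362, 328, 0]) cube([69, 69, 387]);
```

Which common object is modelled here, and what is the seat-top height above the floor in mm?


A bench. The seat-top height is 431 mm.

A long slab on four corner posts — a bench. The slab sits at z = 387 with thickness 44, so the top is 387 + 44 = 431 mm.


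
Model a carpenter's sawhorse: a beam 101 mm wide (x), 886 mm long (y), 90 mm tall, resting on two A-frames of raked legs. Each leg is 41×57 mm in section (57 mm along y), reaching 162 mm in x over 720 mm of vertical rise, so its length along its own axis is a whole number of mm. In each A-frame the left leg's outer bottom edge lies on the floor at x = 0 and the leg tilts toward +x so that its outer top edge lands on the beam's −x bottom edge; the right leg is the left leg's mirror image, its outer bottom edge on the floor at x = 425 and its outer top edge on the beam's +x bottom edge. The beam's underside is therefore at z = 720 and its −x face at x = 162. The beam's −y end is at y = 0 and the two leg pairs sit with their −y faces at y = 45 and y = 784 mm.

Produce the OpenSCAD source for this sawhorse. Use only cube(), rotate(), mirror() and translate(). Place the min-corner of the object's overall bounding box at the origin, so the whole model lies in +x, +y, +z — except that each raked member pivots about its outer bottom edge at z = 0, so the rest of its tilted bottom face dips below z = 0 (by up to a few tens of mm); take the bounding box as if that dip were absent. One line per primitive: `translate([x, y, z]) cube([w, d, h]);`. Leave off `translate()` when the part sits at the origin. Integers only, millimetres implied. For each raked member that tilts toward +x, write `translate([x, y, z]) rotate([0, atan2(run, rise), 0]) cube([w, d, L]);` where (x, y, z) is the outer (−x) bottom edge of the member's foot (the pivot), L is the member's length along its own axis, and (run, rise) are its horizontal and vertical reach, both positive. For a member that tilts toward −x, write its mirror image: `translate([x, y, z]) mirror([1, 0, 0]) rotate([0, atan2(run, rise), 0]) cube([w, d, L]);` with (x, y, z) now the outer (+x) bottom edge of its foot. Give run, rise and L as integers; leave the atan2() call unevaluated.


// leg length = √(162² + 720²) = 738
// right-leg outer foot x = 2·162 + 101 = 425
// beam min-corner = (162, 0, 720)
translate([162, 0, 720]) cube([101, 886, 90]);
translate([0, 45, 0]) rotate([0, atan2(162, 720), 0]) cube([41, 57, 738]);
translate([425, 45, 0]) mirror([1, 0, 0]) rotate([0, atan2(162, 720), 0]) cube([41, 57, 738]);
translate([0, 784, 0]) rotate([0, atan2(162, 720), 0]) cube([41, 57, 738]);
translate([425, 784, 0]) mirror([1, 0, 0]) rotate([0, atan2(162, 720), 0]) cube([41, 57, 738]);


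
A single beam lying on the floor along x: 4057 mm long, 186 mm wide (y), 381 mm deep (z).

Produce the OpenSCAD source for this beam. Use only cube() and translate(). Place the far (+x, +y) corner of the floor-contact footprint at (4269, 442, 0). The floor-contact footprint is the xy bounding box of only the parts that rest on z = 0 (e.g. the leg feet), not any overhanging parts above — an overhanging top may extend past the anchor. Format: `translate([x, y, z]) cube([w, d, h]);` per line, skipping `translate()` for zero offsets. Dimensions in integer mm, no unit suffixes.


translate([212, 256, 0]) cube([4057, 186, 381]);


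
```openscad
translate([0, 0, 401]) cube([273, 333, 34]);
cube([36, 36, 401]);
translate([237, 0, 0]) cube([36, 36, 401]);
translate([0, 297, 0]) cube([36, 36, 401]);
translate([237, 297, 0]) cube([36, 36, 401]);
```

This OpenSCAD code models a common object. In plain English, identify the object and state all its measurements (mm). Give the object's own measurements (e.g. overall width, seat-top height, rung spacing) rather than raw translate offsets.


A simple wooden stool: a rectangular seat 273 mm (x) by 333 mm (y), 34 mm thick, top face at z = 435 mm, on four square legs, each 36×36 mm in cross-section. The legs rest on z = 0, each flush with a corner of the seat.


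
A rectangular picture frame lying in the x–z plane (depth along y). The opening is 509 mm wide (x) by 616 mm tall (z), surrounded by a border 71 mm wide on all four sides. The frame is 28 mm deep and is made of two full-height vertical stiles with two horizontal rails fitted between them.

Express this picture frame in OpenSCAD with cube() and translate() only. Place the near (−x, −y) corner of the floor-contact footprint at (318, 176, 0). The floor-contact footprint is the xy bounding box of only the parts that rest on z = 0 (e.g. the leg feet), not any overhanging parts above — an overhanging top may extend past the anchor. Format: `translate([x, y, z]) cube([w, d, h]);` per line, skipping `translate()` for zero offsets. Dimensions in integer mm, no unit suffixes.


translate([318, 176, 0]) cube([71, 28, 758]);
translate([898, 176, 0]) cube([71, 28, 758]);
translate([389, 176, 0]) cube([509, 28, 71]);
translate([389, 176, 687]) cube([509, 28, 71]);


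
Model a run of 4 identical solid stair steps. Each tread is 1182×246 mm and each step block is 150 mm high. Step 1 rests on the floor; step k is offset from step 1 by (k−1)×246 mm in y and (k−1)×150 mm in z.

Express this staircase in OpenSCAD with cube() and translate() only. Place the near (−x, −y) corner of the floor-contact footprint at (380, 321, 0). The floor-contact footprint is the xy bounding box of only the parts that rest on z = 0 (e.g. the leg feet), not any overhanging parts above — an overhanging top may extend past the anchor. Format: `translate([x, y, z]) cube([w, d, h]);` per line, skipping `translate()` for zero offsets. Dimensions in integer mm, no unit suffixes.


translate([380, 321, 0]) cube([1182, 246, 150]);
translate([380, 567, 150]) cube([1182, 246, 150]);
translate([380, 813, 300]) cube([1182, 246, 150]);
translate([380, 1059, 450]) cube([1182, 246, 150]);


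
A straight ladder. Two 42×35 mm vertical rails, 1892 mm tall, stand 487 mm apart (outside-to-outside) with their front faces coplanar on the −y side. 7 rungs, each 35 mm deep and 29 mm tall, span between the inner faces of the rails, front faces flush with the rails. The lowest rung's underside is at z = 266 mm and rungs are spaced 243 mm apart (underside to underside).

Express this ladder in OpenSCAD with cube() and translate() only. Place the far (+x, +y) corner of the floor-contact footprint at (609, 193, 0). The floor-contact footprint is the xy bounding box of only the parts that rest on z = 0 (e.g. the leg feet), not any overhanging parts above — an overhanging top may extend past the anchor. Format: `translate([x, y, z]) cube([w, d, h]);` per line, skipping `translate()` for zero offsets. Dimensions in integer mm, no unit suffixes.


// rung span = 487 - 2*42 = 403
// rung[k] z = 266 + k*243
translate([122, 158, 0]) cube([42, 35, 1892]);
translate([567, 158, 0]) cube([42, 35, 1892]);
translate([164, 158, 266]) cube([403, 35, 29]);
translate([164, 158, 509]) cube([403, 35, 29]);
translate([164, 158, 752]) cube([403, 35, 29]);
translate([164, 158, 995]) cube([403, 35, 29]);
translate([164, 158, 1238]) cube([403, 35, 29]);
translate([164, 158, 1481]) cube([403, 35, 29]);
translate([164, 158, 1724]) cube([403, 35, 29]);


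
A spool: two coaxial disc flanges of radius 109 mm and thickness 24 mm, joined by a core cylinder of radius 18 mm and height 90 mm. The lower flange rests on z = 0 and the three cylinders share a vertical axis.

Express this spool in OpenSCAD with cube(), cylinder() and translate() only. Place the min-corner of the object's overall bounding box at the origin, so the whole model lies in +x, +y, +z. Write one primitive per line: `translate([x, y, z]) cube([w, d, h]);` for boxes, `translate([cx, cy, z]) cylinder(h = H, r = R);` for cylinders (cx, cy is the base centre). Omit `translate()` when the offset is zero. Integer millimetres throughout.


translate([109, 109, 0]) cylinder(h = 24, r = 109);
translate([109, 109, 24]) cylinder(h = 90, r = 18);
translate([109, 109, 114]) cylinder(h = 24, r = 109);


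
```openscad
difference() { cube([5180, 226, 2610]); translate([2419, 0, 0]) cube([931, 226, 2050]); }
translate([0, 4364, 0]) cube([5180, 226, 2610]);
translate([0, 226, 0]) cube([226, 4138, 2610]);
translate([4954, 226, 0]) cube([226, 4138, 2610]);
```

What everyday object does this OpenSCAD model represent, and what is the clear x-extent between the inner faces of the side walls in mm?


A single room. The interior width is 4728 mm.

Four walls enclosing a rectangle with a door in the front wall — a room. Outside width 5180 minus two 226 mm walls gives 4728 mm.


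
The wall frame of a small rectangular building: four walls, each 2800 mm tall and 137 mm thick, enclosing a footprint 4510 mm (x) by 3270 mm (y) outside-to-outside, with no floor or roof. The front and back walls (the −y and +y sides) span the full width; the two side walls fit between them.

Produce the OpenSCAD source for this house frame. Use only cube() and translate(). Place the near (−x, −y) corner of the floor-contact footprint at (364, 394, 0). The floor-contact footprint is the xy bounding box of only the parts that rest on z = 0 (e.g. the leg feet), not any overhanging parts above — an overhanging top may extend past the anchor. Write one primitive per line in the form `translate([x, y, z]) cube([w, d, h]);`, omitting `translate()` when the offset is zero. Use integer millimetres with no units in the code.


translate([364, 394, 0]) cube([4510, 137, 2800]);
translate([364, 3527, 0]) cube([4510, 137, 2800]);
translate([364, 531, 0]) cube([137, 2996, 2800]);
translate([4737, 531, 0]) cube([137, 2996, 2800]);


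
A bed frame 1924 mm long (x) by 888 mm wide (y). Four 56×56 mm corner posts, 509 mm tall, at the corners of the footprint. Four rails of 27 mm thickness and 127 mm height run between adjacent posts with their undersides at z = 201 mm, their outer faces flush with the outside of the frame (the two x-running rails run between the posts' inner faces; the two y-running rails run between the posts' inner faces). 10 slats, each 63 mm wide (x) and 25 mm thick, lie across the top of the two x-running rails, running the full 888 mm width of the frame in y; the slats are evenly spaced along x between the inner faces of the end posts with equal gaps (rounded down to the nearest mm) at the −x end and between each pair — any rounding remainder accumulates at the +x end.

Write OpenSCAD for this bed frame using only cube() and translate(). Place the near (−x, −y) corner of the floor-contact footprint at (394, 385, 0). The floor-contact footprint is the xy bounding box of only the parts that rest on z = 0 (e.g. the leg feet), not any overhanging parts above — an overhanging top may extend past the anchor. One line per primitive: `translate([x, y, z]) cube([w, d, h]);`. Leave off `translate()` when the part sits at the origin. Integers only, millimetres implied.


translate([394, 385, 0]) cube([56, 56, 509]);
translate([394, 1217, 0]) cube([56, 56, 509]);
translate([2262, 385, 0]) cube([56, 56, 509]);
translate([2262, 1217, 0]) cube([56, 56, 509]);
translate([450, 385, 201]) cube([1812, 27, 127]);
translate([450, 1246, 201]) cube([1812, 27, 127]);
translate([394, 441, 201]) cube([27, 776, 127]);
translate([2291, 441, 201]) cube([27, 776, 127]);
translate([557, 385, 328]) cube([63, 888, 25]);
translate([727, 385, 328]) cube([63, 888, 25]);
translate([897, 385, 328]) cube([63, 888, 25]);
translate([1067, 385, 328]) cube([63, 888, 25]);
translate([1237, 385, 328]) cube([63, 888, 25]);
translate([1407, 385, 328]) cube([63, 888, 25]);
translate([1577, 385, 328]) cube([63, 888, 25]);
translate([1747, 385, 328]) cube([63, 888, 25]);
translate([1917, 385, 328]) cube([63, 888, 25]);
translate([2087, 385, 328]) cube([63, 888, 25]);
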